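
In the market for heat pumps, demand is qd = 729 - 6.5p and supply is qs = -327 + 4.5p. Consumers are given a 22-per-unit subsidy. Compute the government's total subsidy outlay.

Government cost = 3597

Pre-subsidy: 729 - 6.5p = -327 + 4.5p gives p* = 96, q* = 105.
With the rebate, buyers effectively pay pb = ps − 22, where ps is the price sellers receive.
Demand in terms of ps becomes qd = 729 − 6.5(ps − 22) = 872 - 6.5ps. Setting this equal to supply: 872 - 6.5ps = -327 + 4.5ps, so ps = 109.
Buyers pay pb = 109 − 22 = 87; q' = -327 + 4.5·109 = 163.5.
Government outlay = subsidy × quantity = 22 × 163.5 = 3597.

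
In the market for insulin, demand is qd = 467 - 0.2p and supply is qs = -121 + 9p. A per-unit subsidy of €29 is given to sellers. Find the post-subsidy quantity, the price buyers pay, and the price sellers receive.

Pre-subsidy: 467 - 0.2p = -121 + 9p gives p* = 1470/23, q* = 10447/23.
With the subsidy, sellers receive ps = pb + 29 for each unit, where pb is the price buyers pay.
Supply in terms of pb becomes qs = -121 + 9(pb + 29) = 140 + 9pb. Setting this equal to demand: 467 - 0.2pb = 140 + 9pb, so pb = 1635/46.
Sellers receive ps = 1635/46 + 29 = 2969/46; q' = 467 − 0.2·(1635/46) = 21155/46.

q' = 21155/46; buyers pay 1635/46; sellers receive 2969/46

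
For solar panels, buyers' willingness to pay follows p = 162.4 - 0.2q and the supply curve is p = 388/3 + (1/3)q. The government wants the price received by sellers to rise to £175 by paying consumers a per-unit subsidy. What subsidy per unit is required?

Required subsidy s = £40 per unit

At a seller price of 175, quantity supplied is -388 + 3·175 = 137.
Buyers absorb 137 only when they pay pb = 162.4 − 0.2·137 = 135.
s = ps − pb = 175 − 135 = 40.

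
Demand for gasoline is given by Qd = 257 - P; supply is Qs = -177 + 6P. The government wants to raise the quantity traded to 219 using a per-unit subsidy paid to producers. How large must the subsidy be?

At Q = 219, invert demand for the buyer price: Pb = (257 − 219)/1 = 38; invert supply for the seller price: Ps = (219 − (-177))/6 = 66.
The subsidy must fill the gap: s = Ps − Pb = 66 − 38 = 28.

Required subsidy s = 28 per unit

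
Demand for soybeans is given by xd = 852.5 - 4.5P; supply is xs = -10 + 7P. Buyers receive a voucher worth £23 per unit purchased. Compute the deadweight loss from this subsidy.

Deadweight loss = £724.5

Pre-subsidy: 852.5 - 4.5P = -10 + 7P gives P* = 75, x* = 515.
With the rebate, buyers effectively pay Pb = Ps − 23, where Ps is the price sellers receive.
Demand in terms of Ps becomes xd = 852.5 − 4.5(Ps − 23) = 956 - 4.5Ps. Setting this equal to supply: 956 - 4.5Ps = -10 + 7Ps, so Ps = 84.
Buyers pay Pb = 84 − 23 = 61; x' = -10 + 7·84 = 578.
The subsidy expands output by 578 − 515 = 63 past the efficient level; on those units the gap between marginal cost and willingness to pay runs from 0 up to 23.
DWL = ½ × 23 × 63 = 724.5.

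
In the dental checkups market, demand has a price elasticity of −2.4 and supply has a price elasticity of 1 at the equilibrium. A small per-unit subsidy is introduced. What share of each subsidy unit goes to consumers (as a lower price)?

Consumer share = 5/17

For a small subsidy around the equilibrium, the benefit split depends on the relative slopes, which at a point are proportional to the elasticities.
Buyer share = εs/(εs + |εd|) = 1/(1 + 2.4) = 5/17; seller share = |εd|/(εs + |εd|) = 12/17.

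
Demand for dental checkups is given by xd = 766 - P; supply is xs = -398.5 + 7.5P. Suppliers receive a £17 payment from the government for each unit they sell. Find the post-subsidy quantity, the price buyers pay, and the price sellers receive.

Pre-subsidy: 766 - P = -398.5 + 7.5P gives P* = 137, x* = 629.
With the subsidy, sellers receive Ps = Pb + 17 for each unit, where Pb is the price buyers pay.
Supply in terms of Pb becomes xs = -398.5 + 7.5(Pb + 17) = -271 + 7.5Pb. Setting this equal to demand: 766 - Pb = -271 + 7.5Pb, so Pb = 122.
Sellers receive Ps = 122 + 17 = 139; x' = 766 − 1·122 = 644.

x' = 644; buyers pay £122; sellers receive £139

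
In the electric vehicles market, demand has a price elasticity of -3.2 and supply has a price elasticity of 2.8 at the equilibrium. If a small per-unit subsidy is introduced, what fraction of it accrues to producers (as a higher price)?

Producer share = 8/15

For a small subsidy around the equilibrium, the benefit split depends on the relative slopes, which at a point are proportional to the elasticities.
Buyer share = εs/(εs + |εd|) = 2.8/(2.8 + 3.2) = 7/15; seller share = |εd|/(εs + |εd|) = 8/15.
So producers capture 8/15 of the subsidy.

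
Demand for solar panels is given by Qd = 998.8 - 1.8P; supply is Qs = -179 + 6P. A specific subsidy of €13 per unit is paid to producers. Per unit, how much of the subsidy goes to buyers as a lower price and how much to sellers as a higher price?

Buyers gain €10 per unit; sellers gain €3 per unit

Pre-subsidy: 998.8 - 1.8P = -179 + 6P gives P* = 151, Q* = 727.
With the subsidy, sellers receive Ps = Pb + 13 for each unit, where Pb is the price buyers pay.
Supply in terms of Pb becomes Qs = -179 + 6(Pb + 13) = -101 + 6Pb. Setting this equal to demand: 998.8 - 1.8Pb = -101 + 6Pb, so Pb = 141.
Sellers receive Ps = 141 + 13 = 154; Q' = 998.8 − 1.8·141 = 745.
Buyers' price falls by P* − Pb = 151 − 141 = 10; sellers' price rises by Ps − P* = 154 − 151 = 3.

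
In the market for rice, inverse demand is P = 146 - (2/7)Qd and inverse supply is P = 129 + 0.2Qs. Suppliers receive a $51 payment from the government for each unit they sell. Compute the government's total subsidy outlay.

Pre-subsidy: 146 - (2/7)Q = 129 + 0.2Q gives Q* = 35 and P* = 136.
With the subsidy, sellers receive Ps = Pb + 51 for each unit, where Pb is the price buyers pay.
On the curves, Pb = 146 - (2/7)Q and Ps = 129 + 0.2Q; the wedge Ps − Pb = 51 gives 129 + 0.2Q − (146 - (2/7)Q) = 51, so Q' = 140.
Then Pb = 146 − (2/7)·140 = 106 and Ps = 129 + 0.2·140 = 157.
Government outlay = subsidy × quantity = 51 × 140 = 7140.

Government cost = $7140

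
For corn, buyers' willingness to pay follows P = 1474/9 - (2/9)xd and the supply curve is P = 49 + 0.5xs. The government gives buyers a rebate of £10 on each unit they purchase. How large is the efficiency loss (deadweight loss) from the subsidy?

Deadweight loss = 900/13

Pre-subsidy: 1474/9 - (2/9)x = 49 + 0.5x gives x* = 2066/13 and P* = 1670/13.
With the rebate, buyers effectively pay Pb = Ps − 10, where Ps is the price sellers receive.
On the curves, Pb = 1474/9 - (2/9)x and Ps = 49 + 0.5x; the wedge Ps − Pb = 10 gives 49 + 0.5x − (1474/9 - (2/9)x) = 10, so x' = 2246/13.
Then Pb = 1474/9 − (2/9)·(2246/13) = 1630/13 and Ps = 49 + 0.5·(2246/13) = 1760/13.
The subsidy expands output by 2246/13 − 2066/13 = 180/13 past the efficient level; on those units the gap between marginal cost and willingness to pay runs from 0 up to 10.
DWL = ½ × 10 × 180/13 = 900/13.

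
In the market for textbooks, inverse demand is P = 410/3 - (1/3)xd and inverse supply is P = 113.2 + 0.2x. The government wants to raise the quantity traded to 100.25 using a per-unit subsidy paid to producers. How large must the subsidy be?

Required subsidy s = 30 per unit

At x = 100.25, from the demand curve buyers pay Pb = 410/3 − (1/3)·100.25 = 103.25; from the supply curve sellers need Ps = 113.2 + 0.2·100.25 = 133.25.
The subsidy must fill the gap: s = Ps − Pb = 133.25 − 103.25 = 30.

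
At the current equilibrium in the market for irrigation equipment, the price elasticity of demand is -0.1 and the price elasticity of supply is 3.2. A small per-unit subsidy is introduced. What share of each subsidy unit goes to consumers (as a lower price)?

Consumer share = 32/33

For a small subsidy around the equilibrium, the benefit split depends on the relative slopes, which at a point are proportional to the elasticities.
Buyer share = εs/(εs + |εd|) = 3.2/(3.2 + 0.1) = 32/33; seller share = |εd|/(εs + |εd|) = 1/33.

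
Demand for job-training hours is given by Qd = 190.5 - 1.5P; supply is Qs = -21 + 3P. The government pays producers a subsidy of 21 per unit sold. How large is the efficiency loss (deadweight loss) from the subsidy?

Pre-subsidy: 190.5 - 1.5P = -21 + 3P gives P* = 47, Q* = 120.
With the subsidy, sellers receive Ps = Pb + 21 for each unit, where Pb is the price buyers pay.
Supply in terms of Pb becomes Qs = -21 + 3(Pb + 21) = 42 + 3Pb. Setting this equal to demand: 190.5 - 1.5Pb = 42 + 3Pb, so Pb = 33.
Sellers receive Ps = 33 + 21 = 54; Q' = 190.5 − 1.5·33 = 141.
The subsidy expands output by 141 − 120 = 21 past the efficient level; on those units the gap between marginal cost and willingness to pay runs from 0 up to 21.
DWL = ½ × 21 × 21 = 220.5.

Deadweight loss = 220.5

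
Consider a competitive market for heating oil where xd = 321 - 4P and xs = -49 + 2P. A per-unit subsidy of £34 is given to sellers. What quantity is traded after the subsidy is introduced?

x' = 359/3

Pre-subsidy: 321 - 4P = -49 + 2P gives P* = 185/3, x* = 223/3.
With the subsidy, sellers receive Ps = Pb + 34 for each unit, where Pb is the price buyers pay.
Supply in terms of Pb becomes xs = -49 + 2(Pb + 34) = 19 + 2Pb. Setting this equal to demand: 321 - 4Pb = 19 + 2Pb, so Pb = 151/3.
Sellers receive Ps = 151/3 + 34 = 253/3; x' = 321 − 4·(151/3) = 359/3.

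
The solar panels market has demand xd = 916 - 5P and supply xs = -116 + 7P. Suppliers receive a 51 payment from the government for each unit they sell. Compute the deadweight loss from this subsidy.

Deadweight loss = 3793.125

Pre-subsidy: 916 - 5P = -116 + 7P gives P* = 86, x* = 486.
With the subsidy, sellers receive Ps = Pb + 51 for each unit, where Pb is the price buyers pay.
Supply in terms of Pb becomes xs = -116 + 7(Pb + 51) = 241 + 7Pb. Setting this equal to demand: 916 - 5Pb = 241 + 7Pb, so Pb = 56.25.
Sellers receive Ps = 56.25 + 51 = 107.25; x' = 916 − 5·56.25 = 634.75.
The subsidy expands output by 634.75 − 486 = 148.75 past the efficient level; on those units the gap between marginal cost and willingness to pay runs from 0 up to 51.
DWL = ½ × 51 × 148.75 = 3793.125.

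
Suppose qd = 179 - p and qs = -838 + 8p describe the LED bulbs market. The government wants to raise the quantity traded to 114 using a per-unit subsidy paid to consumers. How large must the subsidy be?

At q = 114, invert demand for the buyer price: pb = (179 − 114)/1 = 65; invert supply for the seller price: ps = (114 − (-838))/8 = 119.
The subsidy must fill the gap: s = ps − pb = 119 − 65 = 54.

Required subsidy s = 54 per unit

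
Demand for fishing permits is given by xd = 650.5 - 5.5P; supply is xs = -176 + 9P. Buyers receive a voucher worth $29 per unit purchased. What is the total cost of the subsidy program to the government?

Government cost = $12644

Pre-subsidy: 650.5 - 5.5P = -176 + 9P gives P* = 57, x* = 337.
With the rebate, buyers effectively pay Pb = Ps − 29, where Ps is the price sellers receive.
Demand in terms of Ps becomes xd = 650.5 − 5.5(Ps − 29) = 810 - 5.5Ps. Setting this equal to supply: 810 - 5.5Ps = -176 + 9Ps, so Ps = 68.
Buyers pay Pb = 68 − 29 = 39; x' = -176 + 9·68 = 436.
Government outlay = subsidy × quantity = 29 × 436 = 12644.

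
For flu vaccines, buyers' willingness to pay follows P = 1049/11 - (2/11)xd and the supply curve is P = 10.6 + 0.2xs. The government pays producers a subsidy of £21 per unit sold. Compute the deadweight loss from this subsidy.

Deadweight loss = £577.5

Pre-subsidy: 1049/11 - (2/11)x = 10.6 + 0.2x gives x* = 222 and P* = 55.
With the subsidy, sellers receive Ps = Pb + 21 for each unit, where Pb is the price buyers pay.
On the curves, Pb = 1049/11 - (2/11)x and Ps = 10.6 + 0.2x; the wedge Ps − Pb = 21 gives 10.6 + 0.2x − (1049/11 - (2/11)x) = 21, so x' = 277.
Then Pb = 1049/11 − (2/11)·277 = 45 and Ps = 10.6 + 0.2·277 = 66.
The subsidy expands output by 277 − 222 = 55 past the efficient level; on those units the gap between marginal cost and willingness to pay runs from 0 up to 21.
DWL = ½ × 21 × 55 = 577.5.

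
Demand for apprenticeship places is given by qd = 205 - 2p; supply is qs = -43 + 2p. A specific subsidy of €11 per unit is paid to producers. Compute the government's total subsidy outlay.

Pre-subsidy: 205 - 2p = -43 + 2p gives p* = 62, q* = 81.
With the subsidy, sellers receive ps = pb + 11 for each unit, where pb is the price buyers pay.
Supply in terms of pb becomes qs = -43 + 2(pb + 11) = -21 + 2pb. Setting this equal to demand: 205 - 2pb = -21 + 2pb, so pb = 56.5.
Sellers receive ps = 56.5 + 11 = 67.5; q' = 205 − 2·56.5 = 92.
Government outlay = subsidy × quantity = 11 × 92 = 1012.

Government cost = €1012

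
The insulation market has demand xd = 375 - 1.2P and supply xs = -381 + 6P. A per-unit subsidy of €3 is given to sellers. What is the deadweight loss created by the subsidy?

Pre-subsidy: 375 - 1.2P = -381 + 6P gives P* = 105, x* = 249.
With the subsidy, sellers receive Ps = Pb + 3 for each unit, where Pb is the price buyers pay.
Supply in terms of Pb becomes xs = -381 + 6(Pb + 3) = -363 + 6Pb. Setting this equal to demand: 375 - 1.2Pb = -363 + 6Pb, so Pb = 102.5.
Sellers receive Ps = 102.5 + 3 = 105.5; x' = 375 − 1.2·102.5 = 252.
The subsidy expands output by 252 − 249 = 3 past the efficient level; on those units the gap between marginal cost and willingness to pay runs from 0 up to 3.
DWL = ½ × 3 × 3 = 4.5.

Deadweight loss = €4.5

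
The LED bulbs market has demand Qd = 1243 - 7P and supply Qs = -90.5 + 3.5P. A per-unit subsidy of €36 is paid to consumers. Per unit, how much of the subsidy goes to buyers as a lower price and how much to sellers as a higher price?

Pre-subsidy: 1243 - 7P = -90.5 + 3.5P gives P* = 127, Q* = 354.
With the rebate, buyers effectively pay Pb = Ps − 36, where Ps is the price sellers receive.
Demand in terms of Ps becomes Qd = 1243 − 7(Ps − 36) = 1495 - 7Ps. Setting this equal to supply: 1495 - 7Ps = -90.5 + 3.5Ps, so Ps = 151.
Buyers pay Pb = 151 − 36 = 115; Q' = -90.5 + 3.5·151 = 438.
Buyers' price falls by P* − Pb = 127 − 115 = 12; sellers' price rises by Ps − P* = 151 − 127 = 24.

Buyers gain €12 per unit; sellers gain €24 per unit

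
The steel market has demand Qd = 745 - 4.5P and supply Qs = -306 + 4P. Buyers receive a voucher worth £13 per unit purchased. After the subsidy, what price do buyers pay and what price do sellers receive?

Buyers pay 1998/17; sellers receive 2219/17

Pre-subsidy: 745 - 4.5P = -306 + 4P gives P* = 2102/17, Q* = 3206/17.
With the rebate, buyers effectively pay Pb = Ps − 13, where Ps is the price sellers receive.
Demand in terms of Ps becomes Qd = 745 − 4.5(Ps − 13) = 803.5 - 4.5Ps. Setting this equal to supply: 803.5 - 4.5Ps = -306 + 4Ps, so Ps = 2219/17.
Buyers pay Pb = 2219/17 − 13 = 1998/17; Q' = -306 + 4·(2219/17) = 3674/17.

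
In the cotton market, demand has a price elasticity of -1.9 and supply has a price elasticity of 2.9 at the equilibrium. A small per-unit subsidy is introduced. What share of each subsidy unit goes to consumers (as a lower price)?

Consumer share = 29/48

For a small subsidy around the equilibrium, the benefit split depends on the relative slopes, which at a point are proportional to the elasticities.
Buyer share = εs/(εs + |εd|) = 2.9/(2.9 + 1.9) = 29/48; seller share = |εd|/(εs + |εd|) = 19/48.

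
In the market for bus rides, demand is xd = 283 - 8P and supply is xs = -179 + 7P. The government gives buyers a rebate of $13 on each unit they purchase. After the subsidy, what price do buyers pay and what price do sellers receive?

Pre-subsidy: 283 - 8P = -179 + 7P gives P* = 30.8, x* = 36.6.
With the rebate, buyers effectively pay Pb = Ps − 13, where Ps is the price sellers receive.
Demand in terms of Ps becomes xd = 283 − 8(Ps − 13) = 387 - 8Ps. Setting this equal to supply: 387 - 8Ps = -179 + 7Ps, so Ps = 566/15.
Buyers pay Pb = 566/15 − 13 = 371/15; x' = -179 + 7·(566/15) = 1277/15.

Buyers pay 371/15; sellers receive 566/15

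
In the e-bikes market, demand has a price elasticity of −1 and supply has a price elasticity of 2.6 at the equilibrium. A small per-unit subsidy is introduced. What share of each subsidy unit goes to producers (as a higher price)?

For a small subsidy around the equilibrium, the benefit split depends on the relative slopes, which at a point are proportional to the elasticities.
Buyer share = εs/(εs + |εd|) = 2.6/(2.6 + 1) = 13/18; seller share = |εd|/(εs + |εd|) = 5/18.
So producers capture 5/18 of the subsidy.

Producer share = 5/18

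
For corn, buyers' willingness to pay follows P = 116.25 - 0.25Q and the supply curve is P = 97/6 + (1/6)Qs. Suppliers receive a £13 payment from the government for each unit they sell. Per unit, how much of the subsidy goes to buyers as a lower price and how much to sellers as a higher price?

Pre-subsidy: 116.25 - 0.25Q = 97/6 + (1/6)Q gives Q* = 240.2 and P* = 56.2.
With the subsidy, sellers receive Ps = Pb + 13 for each unit, where Pb is the price buyers pay.
On the curves, Pb = 116.25 - 0.25Q and Ps = 97/6 + (1/6)Q; the wedge Ps − Pb = 13 gives 97/6 + (1/6)Q − (116.25 - 0.25Q) = 13, so Q' = 271.4.
Then Pb = 116.25 − 0.25·271.4 = 48.4 and Ps = 97/6 + (1/6)·271.4 = 61.4.
Buyers' price falls by P* − Pb = 56.2 − 48.4 = 7.8; sellers' price rises by Ps − P* = 61.4 − 56.2 = 5.2.

Buyers gain £7.8 per unit; sellers gain £5.2 per unit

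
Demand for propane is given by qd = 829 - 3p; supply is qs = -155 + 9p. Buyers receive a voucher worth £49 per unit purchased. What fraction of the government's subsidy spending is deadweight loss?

Pre-subsidy: 829 - 3p = -155 + 9p gives p* = 82, q* = 583.
With the rebate, buyers effectively pay pb = ps − 49, where ps is the price sellers receive.
Demand in terms of ps becomes qd = 829 − 3(ps − 49) = 976 - 3ps. Setting this equal to supply: 976 - 3ps = -155 + 9ps, so ps = 94.25.
Buyers pay pb = 94.25 − 49 = 45.25; q' = -155 + 9·94.25 = 693.25.
ΔCS = ½(583 + 693.25)(82 − 45.25) = 23451.09375; ΔPS = ½(583 + 693.25)(94.25 − 82) = 7817.03125.
Government spending = 49 × 693.25 = 33969.25.
DWL = ½ × 49 × (693.25 − 583) = 2701.125; fraction = 2701.125 / 33969.25 = 441/5546.

DWL / government spending = 441/5546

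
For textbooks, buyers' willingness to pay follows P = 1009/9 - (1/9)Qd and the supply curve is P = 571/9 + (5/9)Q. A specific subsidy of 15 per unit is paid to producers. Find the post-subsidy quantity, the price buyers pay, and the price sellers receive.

Pre-subsidy: 1009/9 - (1/9)Q = 571/9 + (5/9)Q gives Q* = 73 and P* = 104.
With the subsidy, sellers receive Ps = Pb + 15 for each unit, where Pb is the price buyers pay.
On the curves, Pb = 1009/9 - (1/9)Q and Ps = 571/9 + (5/9)Q; the wedge Ps − Pb = 15 gives 571/9 + (5/9)Q − (1009/9 - (1/9)Q) = 15, so Q' = 95.5.
Then Pb = 1009/9 − (1/9)·95.5 = 101.5 and Ps = 571/9 + (5/9)·95.5 = 116.5.

Q' = 95.5; buyers pay 101.5; sellers receive 116.5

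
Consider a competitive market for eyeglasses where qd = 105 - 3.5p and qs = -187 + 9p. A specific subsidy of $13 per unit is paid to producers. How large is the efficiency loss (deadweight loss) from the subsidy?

Pre-subsidy: 105 - 3.5p = -187 + 9p gives p* = 23.36, q* = 23.24.
With the subsidy, sellers receive ps = pb + 13 for each unit, where pb is the price buyers pay.
Supply in terms of pb becomes qs = -187 + 9(pb + 13) = -70 + 9pb. Setting this equal to demand: 105 - 3.5pb = -70 + 9pb, so pb = 14.
Sellers receive ps = 14 + 13 = 27; q' = 105 − 3.5·14 = 56.
The subsidy expands output by 56 − 23.24 = 32.76 past the efficient level; on those units the gap between marginal cost and willingness to pay runs from 0 up to 13.
DWL = ½ × 13 × 32.76 = 212.94.

Deadweight loss = $212.94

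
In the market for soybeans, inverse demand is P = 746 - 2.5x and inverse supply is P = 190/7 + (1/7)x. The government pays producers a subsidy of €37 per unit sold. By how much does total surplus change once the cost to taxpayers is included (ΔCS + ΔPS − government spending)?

Pre-subsidy: 746 - 2.5x = 190/7 + (1/7)x gives x* = 272 and P* = 66.
With the subsidy, sellers receive Ps = Pb + 37 for each unit, where Pb is the price buyers pay.
On the curves, Pb = 746 - 2.5x and Ps = 190/7 + (1/7)x; the wedge Ps − Pb = 37 gives 190/7 + (1/7)x − (746 - 2.5x) = 37, so x' = 286.
Then Pb = 746 − 2.5·286 = 31 and Ps = 190/7 + (1/7)·286 = 68.
ΔCS = ½(272 + 286)(66 − 31) = 9765; ΔPS = ½(272 + 286)(68 − 66) = 558.
Government spending = 37 × 286 = 10582.
Net change = 9765 + 558 − 10582 = -259. The loss equals the DWL triangle ½·37·14.

Net change in total surplus = -€259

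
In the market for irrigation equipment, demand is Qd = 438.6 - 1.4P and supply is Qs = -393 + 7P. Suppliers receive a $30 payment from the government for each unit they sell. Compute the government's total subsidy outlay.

Pre-subsidy: 438.6 - 1.4P = -393 + 7P gives P* = 99, Q* = 300.
With the subsidy, sellers receive Ps = Pb + 30 for each unit, where Pb is the price buyers pay.
Supply in terms of Pb becomes Qs = -393 + 7(Pb + 30) = -183 + 7Pb. Setting this equal to demand: 438.6 - 1.4Pb = -183 + 7Pb, so Pb = 74.
Sellers receive Ps = 74 + 30 = 104; Q' = 438.6 − 1.4·74 = 335.
Government outlay = subsidy × quantity = 30 × 335 = 10050.

Government cost = $10050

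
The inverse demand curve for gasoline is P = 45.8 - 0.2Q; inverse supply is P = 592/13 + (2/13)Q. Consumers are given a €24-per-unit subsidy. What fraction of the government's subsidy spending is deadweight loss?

DWL / government spending = 780/1577

Pre-subsidy: 45.8 - 0.2Q = 592/13 + (2/13)Q gives Q* = 17/23 and P* = 1050/23.
With the rebate, buyers effectively pay Pb = Ps − 24, where Ps is the price sellers receive.
On the curves, Pb = 45.8 - 0.2Q and Ps = 592/13 + (2/13)Q; the wedge Ps − Pb = 24 gives 592/13 + (2/13)Q − (45.8 - 0.2Q) = 24, so Q' = 1577/23.
Then Pb = 45.8 − 0.2·(1577/23) = 738/23 and Ps = 592/13 + (2/13)·(1577/23) = 1290/23.
ΔCS = ½(17/23 + 1577/23)(1050/23 − 738/23) = 248664/529; ΔPS = ½(17/23 + 1577/23)(1290/23 − 1050/23) = 191280/529.
Government spending = 24 × 1577/23 = 37848/23.
DWL = ½ × 24 × (1577/23 − 17/23) = 18720/23; fraction = (18720/23) / (37848/23) = 780/1577.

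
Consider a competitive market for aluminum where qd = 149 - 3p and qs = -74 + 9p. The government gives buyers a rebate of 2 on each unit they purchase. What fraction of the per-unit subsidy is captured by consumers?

Consumer share = 0.75

Pre-subsidy: 149 - 3p = -74 + 9p gives p* = 223/12, q* = 93.25.
With the rebate, buyers effectively pay pb = ps − 2, where ps is the price sellers receive.
Demand in terms of ps becomes qd = 149 − 3(ps − 2) = 155 - 3ps. Setting this equal to supply: 155 - 3ps = -74 + 9ps, so ps = 229/12.
Buyers pay pb = 229/12 − 2 = 205/12; q' = -74 + 9·(229/12) = 97.75.
Buyers' price falls by p* − pb = 223/12 − 205/12 = 1.5; sellers' price rises by ps − p* = 229/12 − 223/12 = 0.5.
So consumers capture 1.5/2 = 0.75 of each unit of subsidy.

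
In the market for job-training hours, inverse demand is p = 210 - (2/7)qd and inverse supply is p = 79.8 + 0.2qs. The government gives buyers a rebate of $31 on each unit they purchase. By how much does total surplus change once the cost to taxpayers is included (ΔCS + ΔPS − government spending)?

Net change in total surplus = -33635/34

Pre-subsidy: 210 - (2/7)q = 79.8 + 0.2q gives q* = 4557/17 and p* = 2268/17.
With the rebate, buyers effectively pay pb = ps − 31, where ps is the price sellers receive.
On the curves, pb = 210 - (2/7)q and ps = 79.8 + 0.2q; the wedge ps − pb = 31 gives 79.8 + 0.2q − (210 - (2/7)q) = 31, so q' = 5642/17.
Then pb = 210 − (2/7)·(5642/17) = 1958/17 and ps = 79.8 + 0.2·(5642/17) = 2485/17.
ΔCS = ½(4557/17 + 5642/17)(2268/17 − 1958/17) = 1580845/289; ΔPS = ½(4557/17 + 5642/17)(2485/17 − 2268/17) = 2213183/578.
Government spending = 31 × 5642/17 = 174902/17.
Net change = 1580845/289 + 2213183/578 − 174902/17 = -33635/34. The loss equals the DWL triangle ½·31·1085/17.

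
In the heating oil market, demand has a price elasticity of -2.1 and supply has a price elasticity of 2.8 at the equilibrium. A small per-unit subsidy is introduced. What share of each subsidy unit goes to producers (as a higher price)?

Producer share = 3/7

For a small subsidy around the equilibrium, the benefit split depends on the relative slopes, which at a point are proportional to the elasticities.
Buyer share = εs/(εs + |εd|) = 2.8/(2.8 + 2.1) = 4/7; seller share = |εd|/(εs + |εd|) = 3/7.
So producers capture 3/7 of the subsidy.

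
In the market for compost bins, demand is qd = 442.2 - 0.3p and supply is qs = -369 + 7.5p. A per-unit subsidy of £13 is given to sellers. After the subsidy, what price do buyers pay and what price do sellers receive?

Pre-subsidy: 442.2 - 0.3p = -369 + 7.5p gives p* = 104, q* = 411.
With the subsidy, sellers receive ps = pb + 13 for each unit, where pb is the price buyers pay.
Supply in terms of pb becomes qs = -369 + 7.5(pb + 13) = -271.5 + 7.5pb. Setting this equal to demand: 442.2 - 0.3pb = -271.5 + 7.5pb, so pb = 91.5.
Sellers receive ps = 91.5 + 13 = 104.5; q' = 442.2 − 0.3·91.5 = 414.75.

Buyers pay £91.5; sellers receive £104.5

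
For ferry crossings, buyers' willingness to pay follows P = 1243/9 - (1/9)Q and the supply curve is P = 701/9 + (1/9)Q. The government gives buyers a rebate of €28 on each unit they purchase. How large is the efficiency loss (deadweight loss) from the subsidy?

Pre-subsidy: 1243/9 - (1/9)Q = 701/9 + (1/9)Q gives Q* = 271 and P* = 108.
With the rebate, buyers effectively pay Pb = Ps − 28, where Ps is the price sellers receive.
On the curves, Pb = 1243/9 - (1/9)Q and Ps = 701/9 + (1/9)Q; the wedge Ps − Pb = 28 gives 701/9 + (1/9)Q − (1243/9 - (1/9)Q) = 28, so Q' = 397.
Then Pb = 1243/9 − (1/9)·397 = 94 and Ps = 701/9 + (1/9)·397 = 122.
The subsidy expands output by 397 − 271 = 126 past the efficient level; on those units the gap between marginal cost and willingness to pay runs from 0 up to 28.
DWL = ½ × 28 × 126 = 1764.

Deadweight loss = €1764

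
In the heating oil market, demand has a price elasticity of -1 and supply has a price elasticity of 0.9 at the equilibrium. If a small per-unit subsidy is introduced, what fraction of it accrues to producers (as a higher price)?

For a small subsidy around the equilibrium, the benefit split depends on the relative slopes, which at a point are proportional to the elasticities.
Buyer share = εs/(εs + |εd|) = 0.9/(0.9 + 1) = 9/19; seller share = |εd|/(εs + |εd|) = 10/19.
So producers capture 10/19 of the subsidy.

Producer share = 10/19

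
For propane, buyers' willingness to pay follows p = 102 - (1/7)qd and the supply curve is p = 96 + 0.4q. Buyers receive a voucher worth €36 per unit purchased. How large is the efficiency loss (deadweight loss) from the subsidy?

Deadweight loss = 22680/19

Pre-subsidy: 102 - (1/7)q = 96 + 0.4q gives q* = 210/19 and p* = 1908/19.
With the rebate, buyers effectively pay pb = ps − 36, where ps is the price sellers receive.
On the curves, pb = 102 - (1/7)q and ps = 96 + 0.4q; the wedge ps − pb = 36 gives 96 + 0.4q − (102 - (1/7)q) = 36, so q' = 1470/19.
Then pb = 102 − (1/7)·(1470/19) = 1728/19 and ps = 96 + 0.4·(1470/19) = 2412/19.
The subsidy expands output by 1470/19 − 210/19 = 1260/19 past the efficient level; on those units the gap between marginal cost and willingness to pay runs from 0 up to 36.
DWL = ½ × 36 × 1260/19 = 22680/19.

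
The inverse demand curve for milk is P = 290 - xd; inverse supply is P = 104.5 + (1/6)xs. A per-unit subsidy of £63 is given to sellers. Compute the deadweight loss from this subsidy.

Deadweight loss = £1701

Pre-subsidy: 290 - x = 104.5 + (1/6)x gives x* = 159 and P* = 131.
With the subsidy, sellers receive Ps = Pb + 63 for each unit, where Pb is the price buyers pay.
On the curves, Pb = 290 - x and Ps = 104.5 + (1/6)x; the wedge Ps − Pb = 63 gives 104.5 + (1/6)x − (290 - x) = 63, so x' = 213.
Then Pb = 290 − 1·213 = 77 and Ps = 104.5 + (1/6)·213 = 140.
The subsidy expands output by 213 − 159 = 54 past the efficient level; on those units the gap between marginal cost and willingness to pay runs from 0 up to 63.
DWL = ½ × 63 × 54 = 1701.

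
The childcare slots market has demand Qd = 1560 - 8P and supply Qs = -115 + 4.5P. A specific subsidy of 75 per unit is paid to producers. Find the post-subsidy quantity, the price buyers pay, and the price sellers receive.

Pre-subsidy: 1560 - 8P = -115 + 4.5P gives P* = 134, Q* = 488.
With the subsidy, sellers receive Ps = Pb + 75 for each unit, where Pb is the price buyers pay.
Supply in terms of Pb becomes Qs = -115 + 4.5(Pb + 75) = 222.5 + 4.5Pb. Setting this equal to demand: 1560 - 8Pb = 222.5 + 4.5Pb, so Pb = 107.
Sellers receive Ps = 107 + 75 = 182; Q' = 1560 − 8·107 = 704.

Q' = 704; buyers pay 107; sellers receive 182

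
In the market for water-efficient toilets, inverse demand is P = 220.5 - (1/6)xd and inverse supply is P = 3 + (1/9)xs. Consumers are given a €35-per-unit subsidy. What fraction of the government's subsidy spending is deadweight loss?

Pre-subsidy: 220.5 - (1/6)x = 3 + (1/9)x gives x* = 783 and P* = 90.
With the rebate, buyers effectively pay Pb = Ps − 35, where Ps is the price sellers receive.
On the curves, Pb = 220.5 - (1/6)x and Ps = 3 + (1/9)x; the wedge Ps − Pb = 35 gives 3 + (1/9)x − (220.5 - (1/6)x) = 35, so x' = 909.
Then Pb = 220.5 − (1/6)·909 = 69 and Ps = 3 + (1/9)·909 = 104.
ΔCS = ½(783 + 909)(90 − 69) = 17766; ΔPS = ½(783 + 909)(104 − 90) = 11844.
Government spending = 35 × 909 = 31815.
DWL = ½ × 35 × (909 − 783) = 2205; fraction = 2205 / 31815 = 7/101.

DWL / government spending = 7/101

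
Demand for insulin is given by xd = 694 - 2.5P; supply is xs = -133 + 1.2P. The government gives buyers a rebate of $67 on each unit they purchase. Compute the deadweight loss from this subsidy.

Deadweight loss = 67335/37

Pre-subsidy: 694 - 2.5P = -133 + 1.2P gives P* = 8270/37, x* = 5003/37.
With the rebate, buyers effectively pay Pb = Ps − 67, where Ps is the price sellers receive.
Demand in terms of Ps becomes xd = 694 − 2.5(Ps − 67) = 861.5 - 2.5Ps. Setting this equal to supply: 861.5 - 2.5Ps = -133 + 1.2Ps, so Ps = 9945/37.
Buyers pay Pb = 9945/37 − 67 = 7466/37; x' = -133 + 1.2·(9945/37) = 7013/37.
The subsidy expands output by 7013/37 − 5003/37 = 2010/37 past the efficient level; on those units the gap between marginal cost and willingness to pay runs from 0 up to 67.
DWL = ½ × 67 × 2010/37 = 67335/37.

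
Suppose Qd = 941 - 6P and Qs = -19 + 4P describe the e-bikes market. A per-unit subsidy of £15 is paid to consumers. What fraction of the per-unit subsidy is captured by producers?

Producer share = 0.6

Pre-subsidy: 941 - 6P = -19 + 4P gives P* = 96, Q* = 365.
With the rebate, buyers effectively pay Pb = Ps − 15, where Ps is the price sellers receive.
Demand in terms of Ps becomes Qd = 941 − 6(Ps − 15) = 1031 - 6Ps. Setting this equal to supply: 1031 - 6Ps = -19 + 4Ps, so Ps = 105.
Buyers pay Pb = 105 − 15 = 90; Q' = -19 + 4·105 = 401.
Buyers' price falls by P* − Pb = 96 − 90 = 6; sellers' price rises by Ps − P* = 105 − 96 = 9.
So producers capture 9/15 = 0.6 of each unit of subsidy.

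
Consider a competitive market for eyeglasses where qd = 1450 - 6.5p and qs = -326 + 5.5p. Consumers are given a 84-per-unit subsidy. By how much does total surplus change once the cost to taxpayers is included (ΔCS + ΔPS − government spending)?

Pre-subsidy: 1450 - 6.5p = -326 + 5.5p gives p* = 148, q* = 488.
With the rebate, buyers effectively pay pb = ps − 84, where ps is the price sellers receive.
Demand in terms of ps becomes qd = 1450 − 6.5(ps − 84) = 1996 - 6.5ps. Setting this equal to supply: 1996 - 6.5ps = -326 + 5.5ps, so ps = 193.5.
Buyers pay pb = 193.5 − 84 = 109.5; q' = -326 + 5.5·193.5 = 738.25.
ΔCS = ½(488 + 738.25)(148 − 109.5) = 23605.3125; ΔPS = ½(488 + 738.25)(193.5 − 148) = 27897.1875.
Government spending = 84 × 738.25 = 62013.
Net change = 23605.3125 + 27897.1875 − 62013 = -10510.5. The loss equals the DWL triangle ½·84·250.25.

Net change in total surplus = -10510.5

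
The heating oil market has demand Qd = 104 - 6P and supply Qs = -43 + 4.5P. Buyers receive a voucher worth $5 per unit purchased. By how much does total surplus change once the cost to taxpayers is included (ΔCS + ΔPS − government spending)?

Pre-subsidy: 104 - 6P = -43 + 4.5P gives P* = 14, Q* = 20.
With the rebate, buyers effectively pay Pb = Ps − 5, where Ps is the price sellers receive.
Demand in terms of Ps becomes Qd = 104 − 6(Ps − 5) = 134 - 6Ps. Setting this equal to supply: 134 - 6Ps = -43 + 4.5Ps, so Ps = 118/7.
Buyers pay Pb = 118/7 − 5 = 83/7; Q' = -43 + 4.5·(118/7) = 230/7.
ΔCS = ½(20 + 230/7)(14 − 83/7) = 2775/49; ΔPS = ½(20 + 230/7)(118/7 − 14) = 3700/49.
Government spending = 5 × 230/7 = 1150/7.
Net change = 2775/49 + 3700/49 − 1150/7 = -225/7. The loss equals the DWL triangle ½·5·90/7.

Net change in total surplus = -225/7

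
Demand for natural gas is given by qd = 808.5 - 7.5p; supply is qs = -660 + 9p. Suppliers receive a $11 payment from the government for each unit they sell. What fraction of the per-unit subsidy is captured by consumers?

Consumer share = 6/11

Pre-subsidy: 808.5 - 7.5p = -660 + 9p gives p* = 89, q* = 141.
With the subsidy, sellers receive ps = pb + 11 for each unit, where pb is the price buyers pay.
Supply in terms of pb becomes qs = -660 + 9(pb + 11) = -561 + 9pb. Setting this equal to demand: 808.5 - 7.5pb = -561 + 9pb, so pb = 83.
Sellers receive ps = 83 + 11 = 94; q' = 808.5 − 7.5·83 = 186.
Buyers' price falls by p* − pb = 89 − 83 = 6; sellers' price rises by ps − p* = 94 − 89 = 5.
So consumers capture 6/11 = 6/11 of each unit of subsidy.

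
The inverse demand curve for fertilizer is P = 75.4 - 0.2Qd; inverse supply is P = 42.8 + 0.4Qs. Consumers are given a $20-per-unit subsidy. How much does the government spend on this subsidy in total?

Government cost = 5260/3

Pre-subsidy: 75.4 - 0.2Q = 42.8 + 0.4Q gives Q* = 163/3 and P* = 968/15.
With the rebate, buyers effectively pay Pb = Ps − 20, where Ps is the price sellers receive.
On the curves, Pb = 75.4 - 0.2Q and Ps = 42.8 + 0.4Q; the wedge Ps − Pb = 20 gives 42.8 + 0.4Q − (75.4 - 0.2Q) = 20, so Q' = 263/3.
Then Pb = 75.4 − 0.2·(263/3) = 868/15 and Ps = 42.8 + 0.4·(263/3) = 1168/15.
Government outlay = subsidy × quantity = 20 × 263/3 = 5260/3.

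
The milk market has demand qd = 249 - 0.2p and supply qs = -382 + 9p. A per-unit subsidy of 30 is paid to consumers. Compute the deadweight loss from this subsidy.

Deadweight loss = 2025/23

Pre-subsidy: 249 - 0.2p = -382 + 9p gives p* = 3155/46, q* = 10823/46.
With the rebate, buyers effectively pay pb = ps − 30, where ps is the price sellers receive.
Demand in terms of ps becomes qd = 249 − 0.2(ps − 30) = 255 - 0.2ps. Setting this equal to supply: 255 - 0.2ps = -382 + 9ps, so ps = 3185/46.
Buyers pay pb = 3185/46 − 30 = 1805/46; q' = -382 + 9·(3185/46) = 11093/46.
The subsidy expands output by 11093/46 − 10823/46 = 135/23 past the efficient level; on those units the gap between marginal cost and willingness to pay runs from 0 up to 30.
DWL = ½ × 30 × 135/23 = 2025/23.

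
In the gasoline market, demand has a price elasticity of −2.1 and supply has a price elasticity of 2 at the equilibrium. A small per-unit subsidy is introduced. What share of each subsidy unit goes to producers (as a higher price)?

For a small subsidy around the equilibrium, the benefit split depends on the relative slopes, which at a point are proportional to the elasticities.
Buyer share = εs/(εs + |εd|) = 2/(2 + 2.1) = 20/41; seller share = |εd|/(εs + |εd|) = 21/41.
So producers capture 21/41 of the subsidy.

Producer share = 21/41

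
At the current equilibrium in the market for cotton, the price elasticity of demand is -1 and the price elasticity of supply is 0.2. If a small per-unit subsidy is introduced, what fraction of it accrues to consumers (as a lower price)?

Consumer share = 1/6

For a small subsidy around the equilibrium, the benefit split depends on the relative slopes, which at a point are proportional to the elasticities.
Buyer share = εs/(εs + |εd|) = 0.2/(0.2 + 1) = 1/6; seller share = |εd|/(εs + |εd|) = 5/6.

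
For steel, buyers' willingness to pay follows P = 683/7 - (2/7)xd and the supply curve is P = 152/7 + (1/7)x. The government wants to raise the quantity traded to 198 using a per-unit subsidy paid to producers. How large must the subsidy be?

Required subsidy s = 9 per unit

At x = 198, from the demand curve buyers pay Pb = 683/7 − (2/7)·198 = 41; from the supply curve sellers need Ps = 152/7 + (1/7)·198 = 50.
The subsidy must fill the gap: s = Ps − Pb = 50 − 41 = 9.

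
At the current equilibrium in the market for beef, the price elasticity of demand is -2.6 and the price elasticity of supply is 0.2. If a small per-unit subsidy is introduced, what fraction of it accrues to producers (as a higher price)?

For a small subsidy around the equilibrium, the benefit split depends on the relative slopes, which at a point are proportional to the elasticities.
Buyer share = εs/(εs + |εd|) = 0.2/(0.2 + 2.6) = 1/14; seller share = |εd|/(εs + |εd|) = 13/14.
So producers capture 13/14 of the subsidy.

Producer share = 13/14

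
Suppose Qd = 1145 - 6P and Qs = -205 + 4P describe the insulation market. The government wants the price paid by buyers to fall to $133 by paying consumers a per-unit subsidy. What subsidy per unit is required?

At a buyer price of 133, quantity demanded is 1145 − 6·133 = 347.
Sellers supply 347 only when they receive Ps with -205 + 4·Ps = 347, i.e. Ps = 138.
s = Ps − Pb = 138 − 133 = 5.

Required subsidy s = $5 per unit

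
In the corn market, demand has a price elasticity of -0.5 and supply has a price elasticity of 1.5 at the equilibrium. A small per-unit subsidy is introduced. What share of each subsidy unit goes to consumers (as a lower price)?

For a small subsidy around the equilibrium, the benefit split depends on the relative slopes, which at a point are proportional to the elasticities.
Buyer share = εs/(εs + |εd|) = 1.5/(1.5 + 0.5) = 0.75; seller share = |εd|/(εs + |εd|) = 0.25.

Consumer share = 0.75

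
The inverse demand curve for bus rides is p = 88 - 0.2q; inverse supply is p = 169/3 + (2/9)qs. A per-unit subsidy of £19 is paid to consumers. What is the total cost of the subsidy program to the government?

Pre-subsidy: 88 - 0.2q = 169/3 + (2/9)q gives q* = 75 and p* = 73.
With the rebate, buyers effectively pay pb = ps − 19, where ps is the price sellers receive.
On the curves, pb = 88 - 0.2q and ps = 169/3 + (2/9)q; the wedge ps − pb = 19 gives 169/3 + (2/9)q − (88 - 0.2q) = 19, so q' = 120.
Then pb = 88 − 0.2·120 = 64 and ps = 169/3 + (2/9)·120 = 83.
Government outlay = subsidy × quantity = 19 × 120 = 2280.

Government cost = £2280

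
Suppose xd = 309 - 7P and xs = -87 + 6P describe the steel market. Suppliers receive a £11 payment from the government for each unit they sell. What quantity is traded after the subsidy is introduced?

x' = 1707/13

Pre-subsidy: 309 - 7P = -87 + 6P gives P* = 396/13, x* = 1245/13.
With the subsidy, sellers receive Ps = Pb + 11 for each unit, where Pb is the price buyers pay.
Supply in terms of Pb becomes xs = -87 + 6(Pb + 11) = -21 + 6Pb. Setting this equal to demand: 309 - 7Pb = -21 + 6Pb, so Pb = 330/13.
Sellers receive Ps = 330/13 + 11 = 473/13; x' = 309 − 7·(330/13) = 1707/13.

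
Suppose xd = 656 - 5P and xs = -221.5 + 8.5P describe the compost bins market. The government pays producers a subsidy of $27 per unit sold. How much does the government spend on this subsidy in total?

Pre-subsidy: 656 - 5P = -221.5 + 8.5P gives P* = 65, x* = 331.
With the subsidy, sellers receive Ps = Pb + 27 for each unit, where Pb is the price buyers pay.
Supply in terms of Pb becomes xs = -221.5 + 8.5(Pb + 27) = 8 + 8.5Pb. Setting this equal to demand: 656 - 5Pb = 8 + 8.5Pb, so Pb = 48.
Sellers receive Ps = 48 + 27 = 75; x' = 656 − 5·48 = 416.
Government outlay = subsidy × quantity = 27 × 416 = 11232.

Government cost = $11232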